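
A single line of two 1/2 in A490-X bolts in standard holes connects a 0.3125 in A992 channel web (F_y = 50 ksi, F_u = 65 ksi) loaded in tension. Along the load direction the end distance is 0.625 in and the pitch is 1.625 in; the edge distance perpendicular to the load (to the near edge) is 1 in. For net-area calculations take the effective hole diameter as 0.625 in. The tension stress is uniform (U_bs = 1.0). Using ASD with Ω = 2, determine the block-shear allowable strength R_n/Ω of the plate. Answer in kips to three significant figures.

15 kips

Shear plane L_v = 0.625 + 1·1.625 = 2.25 in; A_gv = 2.25 × 0.3125 = 0.7031 in².
A_nv = (2.25 − 1.5·0.625) × 0.3125 = 0.4102 in².
A_nt = (1 − 0.5·0.625) × 0.3125 = 0.2148 in².
0.6 F_u A_nv = 16 kips; 0.6 F_y A_gv = 21.09 kips → shear rupture governs the shear term.
R_n = 16 + 1.0 × 65 × 0.2148 = 29.96 kips.
Allowable strength R_n/Ω = 29.96 / 2 = 15 kips.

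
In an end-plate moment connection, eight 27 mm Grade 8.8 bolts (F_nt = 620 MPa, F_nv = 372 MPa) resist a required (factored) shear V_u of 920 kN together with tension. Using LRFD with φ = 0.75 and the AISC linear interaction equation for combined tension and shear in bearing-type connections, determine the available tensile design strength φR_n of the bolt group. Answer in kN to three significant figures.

A_b = π·27²/4 = 572.6 mm²; f_rv = 920 × 1000 / (8 × 572.6) = 200.9 MPa.
F'_nt = 1.3 F_nt − (F_nt / φF_nv) f_rv = 1.3·620 − (620/(0.75·372))·200.9 = 359.7 MPa, capped at F_nt → F'_nt = 359.7 MPa.
R_n = F'_nt · A_b · n = 359.7 × 572.6 × 8 / 1000 = 1647 kN.
Design strength φR_n = 0.75 × 1647 = 1240 kN.

1240 kN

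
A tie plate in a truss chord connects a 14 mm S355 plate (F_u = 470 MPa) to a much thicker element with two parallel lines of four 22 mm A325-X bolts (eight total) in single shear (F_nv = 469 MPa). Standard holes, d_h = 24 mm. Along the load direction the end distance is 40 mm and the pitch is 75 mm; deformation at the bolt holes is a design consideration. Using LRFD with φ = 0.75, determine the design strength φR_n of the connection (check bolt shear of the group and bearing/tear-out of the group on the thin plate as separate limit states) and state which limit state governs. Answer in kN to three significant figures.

Bolt shear: A_b = π·22²/4 = 380.1 mm²; R_n = 469 × 380.1 × 8 × 1 / 1000 = 1426 kN → 0.75 × 1426 = 1070 kN.
Bearing (1.2 l_c t F_u ≤ 2.4 d t F_u): upper limit = 2.4·22·14·470 / 1000 = 347.4 kN.
  Edge l_c = 40 − 24/2 = 28 → r_n = 221.1 kN; interior l_c = 75 − 24 = 51 → r_n = 347.4 kN.
  R_n,bearing = 2·221.1 + 6·347.4 = 2527 kN → 0.75 × 2527 = 1900 kN.
Bolt shear governs: 1070 kN.

1070 kN (bolt shear governs)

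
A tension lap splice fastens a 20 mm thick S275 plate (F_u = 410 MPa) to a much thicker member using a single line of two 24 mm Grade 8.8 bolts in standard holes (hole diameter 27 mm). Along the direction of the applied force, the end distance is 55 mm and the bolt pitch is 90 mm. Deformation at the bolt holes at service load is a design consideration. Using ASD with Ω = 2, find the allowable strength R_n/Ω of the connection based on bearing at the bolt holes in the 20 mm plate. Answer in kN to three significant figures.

Per bolt r_n = 1.2 l_c t F_u ≤ 2.4 d t F_u; upper limit = 2.4 × 24 × 20 × 410 / 1000 = 472.3 kN.
Edge bolt: l_c = 55 − 27/2 = 41.5 mm → 1.2 × 41.5 × 20 × 410 / 1000 = 408.4 → r_n = 408.4 kN.
Interior bolts: l_c = 90 − 27 = 63 mm → 1.2 × 63 × 20 × 410 / 1000 = 619.9 → r_n = 472.3 kN.
R_n = 1 × 408.4 + 1 × 472.3 = 880.7 kN.
Allowable strength R_n/Ω = 880.7 / 2 = 440 kN.

440 kN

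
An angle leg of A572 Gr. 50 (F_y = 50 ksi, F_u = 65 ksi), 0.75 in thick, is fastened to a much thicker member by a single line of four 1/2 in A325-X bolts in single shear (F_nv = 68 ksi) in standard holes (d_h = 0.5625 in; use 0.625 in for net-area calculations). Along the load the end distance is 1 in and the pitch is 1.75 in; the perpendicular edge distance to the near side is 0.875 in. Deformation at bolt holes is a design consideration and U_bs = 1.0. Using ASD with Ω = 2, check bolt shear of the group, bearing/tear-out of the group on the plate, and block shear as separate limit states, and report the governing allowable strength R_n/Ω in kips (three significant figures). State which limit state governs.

Bolt shear: A_b = π·0.5²/4 = 0.1963 in²; R_n = 68 × 0.1963 × 4 × 1 = 53.41 kips → 53.41 / 2 = 26.7 kips.
Bearing: edge l_c = 0.7188, r_n = 42.05 kips; interior l_c = 1.188, r_n = 58.5 kips; R_n = 42.05 + 3·58.5 = 217.5 kips → 109 kips.
Block shear: A_gv = 4.688, A_nv = 3.047, A_nt = 0.4219 in²; R_n = min(0.6F_uA_nv, 0.6F_yA_gv) + U_bs·F_u·A_nt = 146.2 kips → 73.1 kips.
Bolt shear governs: 26.7 kips.

26.7 kips (bolt shear governs)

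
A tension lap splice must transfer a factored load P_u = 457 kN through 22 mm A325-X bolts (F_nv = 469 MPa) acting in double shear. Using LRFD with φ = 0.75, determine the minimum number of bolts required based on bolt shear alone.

2 bolts

A_b = π·22²/4 = 380.1 mm².
Per-bolt design strength φR_n = 0.75 × 469 × 380.1 × 2 / 1000 = 267.4 kN.
n ≥ 457 / 267.4 = 1.709 → use 2 bolts.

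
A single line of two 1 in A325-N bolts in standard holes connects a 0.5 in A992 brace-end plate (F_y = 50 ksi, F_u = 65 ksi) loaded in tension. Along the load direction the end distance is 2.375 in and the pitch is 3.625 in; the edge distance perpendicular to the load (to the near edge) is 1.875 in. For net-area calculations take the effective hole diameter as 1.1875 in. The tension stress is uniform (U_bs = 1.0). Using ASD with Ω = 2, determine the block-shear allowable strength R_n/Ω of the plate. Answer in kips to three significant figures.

62 kips

Shear plane L_v = 2.375 + 1·3.625 = 6 in; A_gv = 6 × 0.5 = 3 in².
A_nv = (6 − 1.5·1.1875) × 0.5 = 2.109 in².
A_nt = (1.875 − 0.5·1.1875) × 0.5 = 0.6406 in².
0.6 F_u A_nv = 82.27 kips; 0.6 F_y A_gv = 90 kips → shear rupture governs the shear term.
R_n = 82.27 + 1.0 × 65 × 0.6406 = 123.9 kips.
Allowable strength R_n/Ω = 123.9 / 2 = 62 kips.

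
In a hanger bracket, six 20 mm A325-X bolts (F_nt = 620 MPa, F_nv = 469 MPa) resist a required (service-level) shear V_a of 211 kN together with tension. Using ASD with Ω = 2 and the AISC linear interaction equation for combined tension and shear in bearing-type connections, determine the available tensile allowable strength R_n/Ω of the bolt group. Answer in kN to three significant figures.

A_b = π·20²/4 = 314.2 mm²; f_rv = 211 × 1000 / (6 × 314.2) = 111.9 MPa.
F'_nt = 1.3 F_nt − (Ω F_nt / F_nv) f_rv = 1.3·620 − (2·620/469)·111.9 = 510 MPa, capped at F_nt → F'_nt = 510 MPa.
R_n = F'_nt · A_b · n = 510 × 314.2 × 6 / 1000 = 961.4 kN.
Allowable strength R_n/Ω = 961.4 / 2 = 481 kN.

481 kN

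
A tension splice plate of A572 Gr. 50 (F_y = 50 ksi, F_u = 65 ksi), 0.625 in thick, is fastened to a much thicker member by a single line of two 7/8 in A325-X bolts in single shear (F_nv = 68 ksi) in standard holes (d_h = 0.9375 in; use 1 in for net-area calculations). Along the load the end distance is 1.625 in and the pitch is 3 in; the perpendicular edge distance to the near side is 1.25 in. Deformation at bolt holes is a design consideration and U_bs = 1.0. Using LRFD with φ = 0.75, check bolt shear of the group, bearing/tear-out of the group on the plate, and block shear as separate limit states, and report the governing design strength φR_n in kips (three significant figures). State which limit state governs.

61.3 kips (bolt shear governs)

Bolt shear: A_b = π·0.875²/4 = 0.6013 in²; R_n = 68 × 0.6013 × 2 × 1 = 81.78 kips → 0.75 × 81.78 = 61.3 kips.
Bearing: edge l_c = 1.156, r_n = 56.37 kips; interior l_c = 2.062, r_n = 85.31 kips; R_n = 56.37 + 1·85.31 = 141.7 kips → 106 kips.
Block shear: A_gv = 2.891, A_nv = 1.953, A_nt = 0.4688 in²; R_n = min(0.6F_uA_nv, 0.6F_yA_gv) + U_bs·F_u·A_nt = 106.6 kips → 80 kips.
Bolt shear governs: 61.3 kips.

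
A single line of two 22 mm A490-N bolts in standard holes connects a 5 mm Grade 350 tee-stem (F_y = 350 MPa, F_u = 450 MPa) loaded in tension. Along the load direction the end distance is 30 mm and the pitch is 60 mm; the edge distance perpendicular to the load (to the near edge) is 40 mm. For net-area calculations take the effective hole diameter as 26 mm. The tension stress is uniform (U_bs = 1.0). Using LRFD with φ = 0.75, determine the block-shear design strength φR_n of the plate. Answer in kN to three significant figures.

Shear plane L_v = 30 + 1·60 = 90 mm; A_gv = 90 × 5 = 450 mm².
A_nv = (90 − 1.5·26) × 5 = 255 mm².
A_nt = (40 − 0.5·26) × 5 = 135 mm².
0.6 F_u A_nv = 68.85 kN; 0.6 F_y A_gv = 94.5 kN → shear rupture governs the shear term.
R_n = 68.85 + 1.0 × 450 × 135 / 1000 = 129.6 kN.
Design strength φR_n = 0.75 × 129.6 = 97.2 kN.

97.2 kN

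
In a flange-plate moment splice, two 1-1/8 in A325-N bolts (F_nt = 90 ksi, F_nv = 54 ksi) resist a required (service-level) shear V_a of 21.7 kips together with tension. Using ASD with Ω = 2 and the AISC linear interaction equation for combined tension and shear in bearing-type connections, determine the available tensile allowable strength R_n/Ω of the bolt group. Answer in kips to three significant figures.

80.1 kips

A_b = π·1.125²/4 = 0.994 in²; f_rv = 21.7 / (2 × 0.994) = 10.92 ksi.
F'_nt = 1.3 F_nt − (Ω F_nt / F_nv) f_rv = 1.3·90 − (2·90/54)·10.92 = 80.62 ksi, capped at F_nt → F'_nt = 80.62 ksi.
R_n = F'_nt · A_b · n = 80.62 × 0.994 × 2 = 160.3 kips.
Allowable strength R_n/Ω = 160.3 / 2 = 80.1 kips.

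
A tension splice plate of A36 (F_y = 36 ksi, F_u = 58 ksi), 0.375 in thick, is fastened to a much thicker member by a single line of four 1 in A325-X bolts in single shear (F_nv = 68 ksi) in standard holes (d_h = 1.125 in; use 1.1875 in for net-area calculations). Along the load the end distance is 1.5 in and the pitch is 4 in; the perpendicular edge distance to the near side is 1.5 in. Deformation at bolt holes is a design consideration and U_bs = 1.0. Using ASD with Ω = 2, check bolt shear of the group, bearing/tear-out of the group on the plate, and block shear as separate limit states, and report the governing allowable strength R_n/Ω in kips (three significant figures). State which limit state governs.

64.5 kips (block shear governs)

Bolt shear: A_b = π·1²/4 = 0.7854 in²; R_n = 68 × 0.7854 × 4 × 1 = 213.6 kips → 213.6 / 2 = 107 kips.
Bearing: edge l_c = 0.9375, r_n = 24.47 kips; interior l_c = 2.875, r_n = 52.2 kips; R_n = 24.47 + 3·52.2 = 181.1 kips → 90.5 kips.
Block shear: A_gv = 5.062, A_nv = 3.504, A_nt = 0.3398 in²; R_n = min(0.6F_uA_nv, 0.6F_yA_gv) + U_bs·F_u·A_nt = 129.1 kips → 64.5 kips.
Block shear governs: 64.5 kips.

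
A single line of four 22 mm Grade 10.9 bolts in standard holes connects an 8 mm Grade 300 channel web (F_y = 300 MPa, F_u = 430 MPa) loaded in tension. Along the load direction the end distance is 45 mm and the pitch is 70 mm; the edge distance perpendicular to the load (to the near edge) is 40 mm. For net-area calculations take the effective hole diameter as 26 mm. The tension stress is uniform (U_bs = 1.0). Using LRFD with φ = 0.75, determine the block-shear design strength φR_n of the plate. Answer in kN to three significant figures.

324 kN

Shear plane L_v = 45 + 3·70 = 255 mm; A_gv = 255 × 8 = 2040 mm².
A_nv = (255 − 3.5·26) × 8 = 1312 mm².
A_nt = (40 − 0.5·26) × 8 = 216 mm².
0.6 F_u A_nv = 338.5 kN; 0.6 F_y A_gv = 367.2 kN → shear rupture governs the shear term.
R_n = 338.5 + 1.0 × 430 × 216 / 1000 = 431.4 kN.
Design strength φR_n = 0.75 × 431.4 = 324 kN.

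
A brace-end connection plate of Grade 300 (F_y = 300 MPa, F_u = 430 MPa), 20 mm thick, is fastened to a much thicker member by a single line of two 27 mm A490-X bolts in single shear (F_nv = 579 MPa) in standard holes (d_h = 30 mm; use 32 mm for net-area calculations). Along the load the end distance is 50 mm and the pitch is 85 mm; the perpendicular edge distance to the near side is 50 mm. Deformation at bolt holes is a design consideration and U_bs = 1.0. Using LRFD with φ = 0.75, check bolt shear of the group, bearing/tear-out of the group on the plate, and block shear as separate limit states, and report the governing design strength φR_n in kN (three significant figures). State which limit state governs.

Bolt shear: A_b = π·27²/4 = 572.6 mm²; R_n = 579 × 572.6 × 2 × 1 / 1000 = 663 kN → 0.75 × 663 = 497 kN.
Bearing: edge l_c = 35, r_n = 361.2 kN; interior l_c = 55, r_n = 557.3 kN; R_n = 361.2 + 1·557.3 = 918.5 kN → 689 kN.
Block shear: A_gv = 2700, A_nv = 1740, A_nt = 680 mm²; R_n = min(0.6F_uA_nv, 0.6F_yA_gv) + U_bs·F_u·A_nt = 741.3 kN → 556 kN.
Bolt shear governs: 497 kN.

497 kN (bolt shear governs)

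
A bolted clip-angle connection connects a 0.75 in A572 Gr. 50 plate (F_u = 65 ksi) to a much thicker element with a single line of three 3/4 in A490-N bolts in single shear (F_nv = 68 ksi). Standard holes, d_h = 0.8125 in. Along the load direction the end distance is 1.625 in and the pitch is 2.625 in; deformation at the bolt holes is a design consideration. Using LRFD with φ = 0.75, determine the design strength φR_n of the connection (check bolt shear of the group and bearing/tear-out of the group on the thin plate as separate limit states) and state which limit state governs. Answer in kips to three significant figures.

67.6 kips (bolt shear governs)

Bolt shear: A_b = π·0.75²/4 = 0.4418 in²; R_n = 68 × 0.4418 × 3 × 1 = 90.12 kips → 0.75 × 90.12 = 67.6 kips.
Bearing (1.2 l_c t F_u ≤ 2.4 d t F_u): upper limit = 2.4·0.75·0.75·65 = 87.75 kips.
  Edge l_c = 1.625 − 0.8125/2 = 1.219 → r_n = 71.3 kips; interior l_c = 2.625 − 0.8125 = 1.812 → r_n = 87.75 kips.
  R_n,bearing = 1·71.3 + 2·87.75 = 246.8 kips → 0.75 × 246.8 = 185 kips.
Bolt shear governs: 67.6 kips.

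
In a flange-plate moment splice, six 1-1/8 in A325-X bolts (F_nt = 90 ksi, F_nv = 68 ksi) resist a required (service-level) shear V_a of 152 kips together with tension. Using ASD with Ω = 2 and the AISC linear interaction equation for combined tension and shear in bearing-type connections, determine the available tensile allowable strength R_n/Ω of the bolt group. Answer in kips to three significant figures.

148 kips

A_b = π·1.125²/4 = 0.994 in²; f_rv = 152 / (6 × 0.994) = 25.49 ksi.
F'_nt = 1.3 F_nt − (Ω F_nt / F_nv) f_rv = 1.3·90 − (2·90/68)·25.49 = 49.54 ksi, capped at F_nt → F'_nt = 49.54 ksi.
R_n = F'_nt · A_b · n = 49.54 × 0.994 × 6 = 295.4 kips.
Allowable strength R_n/Ω = 295.4 / 2 = 148 kips.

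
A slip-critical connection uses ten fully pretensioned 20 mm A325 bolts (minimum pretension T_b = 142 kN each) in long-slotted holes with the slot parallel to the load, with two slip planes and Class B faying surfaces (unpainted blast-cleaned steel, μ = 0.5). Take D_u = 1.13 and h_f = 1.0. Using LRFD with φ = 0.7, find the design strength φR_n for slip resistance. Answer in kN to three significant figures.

R_n = μ · D_u · h_f · T_b · n_s · n_b = 0.5 × 1.13 × 1.0 × 142 × 2 × 10 = 1605 kN.
Design strength φR_n = 0.7 × 1605 = 1120 kN.

1120 kN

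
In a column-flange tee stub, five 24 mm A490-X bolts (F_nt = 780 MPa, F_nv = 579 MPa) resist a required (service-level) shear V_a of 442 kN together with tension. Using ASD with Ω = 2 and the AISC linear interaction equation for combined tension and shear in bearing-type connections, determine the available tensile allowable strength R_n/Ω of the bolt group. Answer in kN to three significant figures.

A_b = π·24²/4 = 452.4 mm²; f_rv = 442 × 1000 / (5 × 452.4) = 195.4 MPa.
F'_nt = 1.3 F_nt − (Ω F_nt / F_nv) f_rv = 1.3·780 − (2·780/579)·195.4 = 487.5 MPa, capped at F_nt → F'_nt = 487.5 MPa.
R_n = F'_nt · A_b · n = 487.5 × 452.4 × 5 / 1000 = 1103 kN.
Allowable strength R_n/Ω = 1103 / 2 = 551 kN.

551 kN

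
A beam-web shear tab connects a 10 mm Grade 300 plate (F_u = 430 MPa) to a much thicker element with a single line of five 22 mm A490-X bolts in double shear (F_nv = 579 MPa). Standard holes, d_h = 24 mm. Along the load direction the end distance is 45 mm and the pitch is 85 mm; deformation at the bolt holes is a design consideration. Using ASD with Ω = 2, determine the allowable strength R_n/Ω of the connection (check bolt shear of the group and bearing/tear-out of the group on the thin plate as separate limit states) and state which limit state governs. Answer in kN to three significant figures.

539 kN (bearing governs)

Bolt shear: A_b = π·22²/4 = 380.1 mm²; R_n = 579 × 380.1 × 5 × 2 / 1000 = 2201 kN → 2201 / 2 = 1100 kN.
Bearing (1.2 l_c t F_u ≤ 2.4 d t F_u): upper limit = 2.4·22·10·430 / 1000 = 227 kN.
  Edge l_c = 45 − 24/2 = 33 → r_n = 170.3 kN; interior l_c = 85 − 24 = 61 → r_n = 227 kN.
  R_n,bearing = 1·170.3 + 4·227 = 1078 kN → 1078 / 2 = 539 kN.
Bearing governs: 539 kN.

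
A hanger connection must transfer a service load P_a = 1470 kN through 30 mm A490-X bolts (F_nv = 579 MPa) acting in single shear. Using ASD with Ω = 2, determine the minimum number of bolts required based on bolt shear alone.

A_b = π·30²/4 = 706.9 mm².
Per-bolt allowable strength R_n/Ω = 579 × 706.9 × 1 / 1000 / 2 = 204.6 kN.
n ≥ 1470 / 204.6 = 7.184 → use 8 bolts.

8 bolts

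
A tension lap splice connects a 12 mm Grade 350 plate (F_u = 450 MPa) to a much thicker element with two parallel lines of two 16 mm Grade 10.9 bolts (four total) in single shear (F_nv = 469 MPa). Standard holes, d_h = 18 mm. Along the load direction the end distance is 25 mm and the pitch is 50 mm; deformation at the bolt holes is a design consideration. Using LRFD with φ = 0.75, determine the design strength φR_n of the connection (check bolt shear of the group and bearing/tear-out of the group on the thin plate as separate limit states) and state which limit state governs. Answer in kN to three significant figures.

Bolt shear: A_b = π·16²/4 = 201.1 mm²; R_n = 469 × 201.1 × 4 × 1 / 1000 = 377.2 kN → 0.75 × 377.2 = 283 kN.
Bearing (1.2 l_c t F_u ≤ 2.4 d t F_u): upper limit = 2.4·16·12·450 / 1000 = 207.4 kN.
  Edge l_c = 25 − 18/2 = 16 → r_n = 103.7 kN; interior l_c = 50 − 18 = 32 → r_n = 207.4 kN.
  R_n,bearing = 2·103.7 + 2·207.4 = 622.1 kN → 0.75 × 622.1 = 467 kN.
Bolt shear governs: 283 kN.

283 kN (bolt shear governs)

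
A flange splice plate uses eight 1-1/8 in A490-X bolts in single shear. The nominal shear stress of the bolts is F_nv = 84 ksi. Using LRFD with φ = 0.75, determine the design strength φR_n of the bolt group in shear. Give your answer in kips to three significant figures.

A_b = π × 1.125² / 4 = 0.994 in².
R_n = F_nv · A_b · n · n_s = 84 × 0.994 × 8 × 1 = 668 kips.
Design strength φR_n = 0.75 × 668 = 501 kips.

501 kips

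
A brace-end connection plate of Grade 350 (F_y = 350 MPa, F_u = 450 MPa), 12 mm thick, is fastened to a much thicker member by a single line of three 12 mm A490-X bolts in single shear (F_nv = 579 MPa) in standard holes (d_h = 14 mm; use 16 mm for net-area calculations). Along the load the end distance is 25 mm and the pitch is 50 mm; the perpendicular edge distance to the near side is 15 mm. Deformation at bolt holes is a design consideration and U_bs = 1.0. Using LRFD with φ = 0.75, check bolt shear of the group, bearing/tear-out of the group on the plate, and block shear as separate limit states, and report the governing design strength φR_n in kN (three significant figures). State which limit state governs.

147 kN (bolt shear governs)

Bolt shear: A_b = π·12²/4 = 113.1 mm²; R_n = 579 × 113.1 × 3 × 1 / 1000 = 196.5 kN → 0.75 × 196.5 = 147 kN.
Bearing: edge l_c = 18, r_n = 116.6 kN; interior l_c = 36, r_n = 155.5 kN; R_n = 116.6 + 2·155.5 = 427.7 kN → 321 kN.
Block shear: A_gv = 1500, A_nv = 1020, A_nt = 84 mm²; R_n = min(0.6F_uA_nv, 0.6F_yA_gv) + U_bs·F_u·A_nt = 313.2 kN → 235 kN.
Bolt shear governs: 147 kN.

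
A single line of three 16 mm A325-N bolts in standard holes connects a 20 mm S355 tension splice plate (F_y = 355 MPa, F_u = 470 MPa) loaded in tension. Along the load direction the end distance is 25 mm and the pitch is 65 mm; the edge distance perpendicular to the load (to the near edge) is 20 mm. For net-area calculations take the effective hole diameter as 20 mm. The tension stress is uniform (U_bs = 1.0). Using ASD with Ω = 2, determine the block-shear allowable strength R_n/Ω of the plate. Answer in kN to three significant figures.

343 kN

Shear plane L_v = 25 + 2·65 = 155 mm; A_gv = 155 × 20 = 3100 mm².
A_nv = (155 − 2.5·20) × 20 = 2100 mm².
A_nt = (20 − 0.5·20) × 20 = 200 mm².
0.6 F_u A_nv = 592.2 kN; 0.6 F_y A_gv = 660.3 kN → shear rupture governs the shear term.
R_n = 592.2 + 1.0 × 470 × 200 / 1000 = 686.2 kN.
Allowable strength R_n/Ω = 686.2 / 2 = 343 kN.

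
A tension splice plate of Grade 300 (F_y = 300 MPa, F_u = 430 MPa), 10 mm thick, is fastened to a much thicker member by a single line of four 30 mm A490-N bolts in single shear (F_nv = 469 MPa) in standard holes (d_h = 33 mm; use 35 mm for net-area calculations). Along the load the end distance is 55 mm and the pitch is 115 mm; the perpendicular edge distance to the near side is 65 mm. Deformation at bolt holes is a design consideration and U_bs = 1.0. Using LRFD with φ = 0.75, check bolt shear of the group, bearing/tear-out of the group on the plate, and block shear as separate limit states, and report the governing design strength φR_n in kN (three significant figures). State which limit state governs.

Bolt shear: A_b = π·30²/4 = 706.9 mm²; R_n = 469 × 706.9 × 4 × 1 / 1000 = 1326 kN → 0.75 × 1326 = 995 kN.
Bearing: edge l_c = 38.5, r_n = 198.7 kN; interior l_c = 82, r_n = 309.6 kN; R_n = 198.7 + 3·309.6 = 1127 kN → 846 kN.
Block shear: A_gv = 4000, A_nv = 2775, A_nt = 475 mm²; R_n = min(0.6F_uA_nv, 0.6F_yA_gv) + U_bs·F_u·A_nt = 920.2 kN → 690 kN.
Block shear governs: 690 kN.

690 kN (block shear governs)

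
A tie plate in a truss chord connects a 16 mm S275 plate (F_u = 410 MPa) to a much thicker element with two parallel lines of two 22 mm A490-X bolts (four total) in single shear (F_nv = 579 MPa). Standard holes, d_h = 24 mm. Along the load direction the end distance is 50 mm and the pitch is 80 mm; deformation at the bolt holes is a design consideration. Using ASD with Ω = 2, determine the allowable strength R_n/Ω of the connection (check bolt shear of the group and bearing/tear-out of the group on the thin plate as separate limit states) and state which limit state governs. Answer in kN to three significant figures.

Bolt shear: A_b = π·22²/4 = 380.1 mm²; R_n = 579 × 380.1 × 4 × 1 / 1000 = 880.4 kN → 880.4 / 2 = 440 kN.
Bearing (1.2 l_c t F_u ≤ 2.4 d t F_u): upper limit = 2.4·22·16·410 / 1000 = 346.4 kN.
  Edge l_c = 50 − 24/2 = 38 → r_n = 299.1 kN; interior l_c = 80 − 24 = 56 → r_n = 346.4 kN.
  R_n,bearing = 2·299.1 + 2·346.4 = 1291 kN → 1291 / 2 = 646 kN.
Bolt shear governs: 440 kN.

440 kN (bolt shear governs)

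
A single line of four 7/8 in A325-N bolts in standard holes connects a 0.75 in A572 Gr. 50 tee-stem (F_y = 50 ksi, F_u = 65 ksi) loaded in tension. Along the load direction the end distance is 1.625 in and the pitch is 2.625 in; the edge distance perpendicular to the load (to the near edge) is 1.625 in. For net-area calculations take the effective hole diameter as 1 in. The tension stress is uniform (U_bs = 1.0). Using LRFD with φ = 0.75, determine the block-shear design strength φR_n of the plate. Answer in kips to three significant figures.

Shear plane L_v = 1.625 + 3·2.625 = 9.5 in; A_gv = 9.5 × 0.75 = 7.125 in².
A_nv = (9.5 − 3.5·1) × 0.75 = 4.5 in².
A_nt = (1.625 − 0.5·1) × 0.75 = 0.8438 in².
0.6 F_u A_nv = 175.5 kips; 0.6 F_y A_gv = 213.8 kips → shear rupture governs the shear term.
R_n = 175.5 + 1.0 × 65 × 0.8438 = 230.3 kips.
Design strength φR_n = 0.75 × 230.3 = 173 kips.

173 kips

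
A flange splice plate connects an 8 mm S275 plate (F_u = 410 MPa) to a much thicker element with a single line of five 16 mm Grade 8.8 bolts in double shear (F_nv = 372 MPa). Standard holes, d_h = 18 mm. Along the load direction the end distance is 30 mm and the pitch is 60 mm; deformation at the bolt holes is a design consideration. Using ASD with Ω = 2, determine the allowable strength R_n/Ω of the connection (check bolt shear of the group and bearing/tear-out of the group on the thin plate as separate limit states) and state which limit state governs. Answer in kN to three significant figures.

293 kN (bearing governs)

Bolt shear: A_b = π·16²/4 = 201.1 mm²; R_n = 372 × 201.1 × 5 × 2 / 1000 = 748 kN → 748 / 2 = 374 kN.
Bearing (1.2 l_c t F_u ≤ 2.4 d t F_u): upper limit = 2.4·16·8·410 / 1000 = 126 kN.
  Edge l_c = 30 − 18/2 = 21 → r_n = 82.66 kN; interior l_c = 60 − 18 = 42 → r_n = 126 kN.
  R_n,bearing = 1·82.66 + 4·126 = 586.5 kN → 586.5 / 2 = 293 kN.
Bearing governs: 293 kN.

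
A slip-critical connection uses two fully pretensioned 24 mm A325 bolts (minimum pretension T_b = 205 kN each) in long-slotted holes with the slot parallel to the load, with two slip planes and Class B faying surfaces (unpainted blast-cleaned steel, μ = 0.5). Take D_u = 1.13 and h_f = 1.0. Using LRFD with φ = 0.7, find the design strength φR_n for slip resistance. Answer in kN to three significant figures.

324 kN

R_n = μ · D_u · h_f · T_b · n_s · n_b = 0.5 × 1.13 × 1.0 × 205 × 2 × 2 = 463.3 kN.
Design strength φR_n = 0.7 × 463.3 = 324 kN.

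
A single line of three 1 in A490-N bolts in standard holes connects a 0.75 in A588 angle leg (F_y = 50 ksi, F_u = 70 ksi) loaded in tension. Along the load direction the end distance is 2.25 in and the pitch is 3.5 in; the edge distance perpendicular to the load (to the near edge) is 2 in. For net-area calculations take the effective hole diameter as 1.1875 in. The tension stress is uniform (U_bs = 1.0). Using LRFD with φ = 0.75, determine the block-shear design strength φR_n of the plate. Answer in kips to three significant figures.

204 kips

Shear plane L_v = 2.25 + 2·3.5 = 9.25 in; A_gv = 9.25 × 0.75 = 6.938 in².
A_nv = (9.25 − 2.5·1.1875) × 0.75 = 4.711 in².
A_nt = (2 − 0.5·1.1875) × 0.75 = 1.055 in².
0.6 F_u A_nv = 197.9 kips; 0.6 F_y A_gv = 208.1 kips → shear rupture governs the shear term.
R_n = 197.9 + 1.0 × 70 × 1.055 = 271.7 kips.
Design strength φR_n = 0.75 × 271.7 = 204 kips.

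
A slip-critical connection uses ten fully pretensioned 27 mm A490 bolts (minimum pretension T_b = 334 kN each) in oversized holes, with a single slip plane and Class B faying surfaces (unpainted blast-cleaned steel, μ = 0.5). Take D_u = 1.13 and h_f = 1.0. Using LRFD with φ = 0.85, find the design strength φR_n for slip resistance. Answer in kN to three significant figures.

R_n = μ · D_u · h_f · T_b · n_s · n_b = 0.5 × 1.13 × 1.0 × 334 × 1 × 10 = 1887 kN.
Design strength φR_n = 0.85 × 1887 = 1600 kN.

1600 kN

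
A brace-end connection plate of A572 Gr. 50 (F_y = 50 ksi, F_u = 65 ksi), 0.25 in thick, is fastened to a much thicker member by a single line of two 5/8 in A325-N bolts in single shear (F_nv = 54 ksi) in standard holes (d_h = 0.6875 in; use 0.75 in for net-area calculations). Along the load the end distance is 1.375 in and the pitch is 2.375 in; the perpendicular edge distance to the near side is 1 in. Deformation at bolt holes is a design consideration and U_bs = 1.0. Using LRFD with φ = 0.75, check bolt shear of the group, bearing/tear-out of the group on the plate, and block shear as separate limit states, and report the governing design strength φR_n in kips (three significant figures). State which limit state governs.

Bolt shear: A_b = π·0.625²/4 = 0.3068 in²; R_n = 54 × 0.3068 × 2 × 1 = 33.13 kips → 0.75 × 33.13 = 24.9 kips.
Bearing: edge l_c = 1.031, r_n = 20.11 kips; interior l_c = 1.688, r_n = 24.38 kips; R_n = 20.11 + 1·24.38 = 44.48 kips → 33.4 kips.
Block shear: A_gv = 0.9375, A_nv = 0.6562, A_nt = 0.1562 in²; R_n = min(0.6F_uA_nv, 0.6F_yA_gv) + U_bs·F_u·A_nt = 35.75 kips → 26.8 kips.
Bolt shear governs: 24.9 kips.

24.9 kips (bolt shear governs)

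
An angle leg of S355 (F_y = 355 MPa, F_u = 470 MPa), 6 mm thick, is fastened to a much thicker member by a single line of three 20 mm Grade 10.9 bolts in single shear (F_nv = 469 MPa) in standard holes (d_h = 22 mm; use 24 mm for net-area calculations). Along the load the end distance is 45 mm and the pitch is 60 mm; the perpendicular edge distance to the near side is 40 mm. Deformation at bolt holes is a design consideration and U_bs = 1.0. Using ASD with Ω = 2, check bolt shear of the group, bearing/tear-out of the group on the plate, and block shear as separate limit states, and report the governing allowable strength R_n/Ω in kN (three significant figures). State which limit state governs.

128 kN (block shear governs)

Bolt shear: A_b = π·20²/4 = 314.2 mm²; R_n = 469 × 314.2 × 3 × 1 / 1000 = 442 kN → 442 / 2 = 221 kN.
Bearing: edge l_c = 34, r_n = 115.1 kN; interior l_c = 38, r_n = 128.6 kN; R_n = 115.1 + 2·128.6 = 372.2 kN → 186 kN.
Block shear: A_gv = 990, A_nv = 630, A_nt = 168 mm²; R_n = min(0.6F_uA_nv, 0.6F_yA_gv) + U_bs·F_u·A_nt = 256.6 kN → 128 kN.
Block shear governs: 128 kN.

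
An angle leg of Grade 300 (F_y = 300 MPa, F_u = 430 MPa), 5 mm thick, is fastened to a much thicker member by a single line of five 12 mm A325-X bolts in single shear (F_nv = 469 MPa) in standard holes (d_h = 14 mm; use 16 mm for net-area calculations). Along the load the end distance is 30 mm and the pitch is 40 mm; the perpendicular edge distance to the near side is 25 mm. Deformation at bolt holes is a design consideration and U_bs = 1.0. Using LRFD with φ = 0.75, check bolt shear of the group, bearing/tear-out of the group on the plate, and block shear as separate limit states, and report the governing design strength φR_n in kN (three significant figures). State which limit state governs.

Bolt shear: A_b = π·12²/4 = 113.1 mm²; R_n = 469 × 113.1 × 5 × 1 / 1000 = 265.2 kN → 0.75 × 265.2 = 199 kN.
Bearing: edge l_c = 23, r_n = 59.34 kN; interior l_c = 26, r_n = 61.92 kN; R_n = 59.34 + 4·61.92 = 307 kN → 230 kN.
Block shear: A_gv = 950, A_nv = 590, A_nt = 85 mm²; R_n = min(0.6F_uA_nv, 0.6F_yA_gv) + U_bs·F_u·A_nt = 188.8 kN → 142 kN.
Block shear governs: 142 kN.

142 kN (block shear governs)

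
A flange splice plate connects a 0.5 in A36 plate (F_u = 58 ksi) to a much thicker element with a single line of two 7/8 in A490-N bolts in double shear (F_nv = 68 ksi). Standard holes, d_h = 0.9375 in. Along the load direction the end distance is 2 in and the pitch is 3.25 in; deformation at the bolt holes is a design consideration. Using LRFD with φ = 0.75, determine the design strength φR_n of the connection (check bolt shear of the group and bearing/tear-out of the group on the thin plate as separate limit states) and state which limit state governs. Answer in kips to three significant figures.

Bolt shear: A_b = π·0.875²/4 = 0.6013 in²; R_n = 68 × 0.6013 × 2 × 2 = 163.6 kips → 0.75 × 163.6 = 123 kips.
Bearing (1.2 l_c t F_u ≤ 2.4 d t F_u): upper limit = 2.4·0.875·0.5·58 = 60.9 kips.
  Edge l_c = 2 − 0.9375/2 = 1.531 → r_n = 53.29 kips; interior l_c = 3.25 − 0.9375 = 2.312 → r_n = 60.9 kips.
  R_n,bearing = 1·53.29 + 1·60.9 = 114.2 kips → 0.75 × 114.2 = 85.6 kips.
Bearing governs: 85.6 kips.

85.6 kips (bearing governs)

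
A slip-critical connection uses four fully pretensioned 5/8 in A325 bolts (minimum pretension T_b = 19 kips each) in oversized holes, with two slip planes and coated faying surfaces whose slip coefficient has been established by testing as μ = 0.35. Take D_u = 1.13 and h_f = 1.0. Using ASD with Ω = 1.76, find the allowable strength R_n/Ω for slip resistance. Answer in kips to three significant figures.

34.2 kips

R_n = μ · D_u · h_f · T_b · n_s · n_b = 0.35 × 1.13 × 1.0 × 19 × 2 × 4 = 60.12 kips.
Allowable strength R_n/Ω = 60.12 / 1.76 = 34.2 kips.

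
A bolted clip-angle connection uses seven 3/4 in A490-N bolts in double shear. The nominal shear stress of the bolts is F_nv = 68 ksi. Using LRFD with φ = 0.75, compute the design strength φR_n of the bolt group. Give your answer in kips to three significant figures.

315 kips

A_b = π × 0.75² / 4 = 0.4418 in².
R_n = F_nv · A_b · n · n_s = 68 × 0.4418 × 7 × 2 = 420.6 kips.
Design strength φR_n = 0.75 × 420.6 = 315 kips.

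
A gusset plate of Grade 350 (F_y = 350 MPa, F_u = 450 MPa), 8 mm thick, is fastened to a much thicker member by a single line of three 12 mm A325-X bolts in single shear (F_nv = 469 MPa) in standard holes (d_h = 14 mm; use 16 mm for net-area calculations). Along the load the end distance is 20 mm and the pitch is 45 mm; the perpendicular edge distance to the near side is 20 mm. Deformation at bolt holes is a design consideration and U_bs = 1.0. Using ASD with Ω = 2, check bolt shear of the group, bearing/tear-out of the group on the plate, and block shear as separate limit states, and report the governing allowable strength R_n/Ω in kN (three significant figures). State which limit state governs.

79.6 kN (bolt shear governs)

Bolt shear: A_b = π·12²/4 = 113.1 mm²; R_n = 469 × 113.1 × 3 × 1 / 1000 = 159.1 kN → 159.1 / 2 = 79.6 kN.
Bearing: edge l_c = 13, r_n = 56.16 kN; interior l_c = 31, r_n = 103.7 kN; R_n = 56.16 + 2·103.7 = 263.5 kN → 132 kN.
Block shear: A_gv = 880, A_nv = 560, A_nt = 96 mm²; R_n = min(0.6F_uA_nv, 0.6F_yA_gv) + U_bs·F_u·A_nt = 194.4 kN → 97.2 kN.
Bolt shear governs: 79.6 kN.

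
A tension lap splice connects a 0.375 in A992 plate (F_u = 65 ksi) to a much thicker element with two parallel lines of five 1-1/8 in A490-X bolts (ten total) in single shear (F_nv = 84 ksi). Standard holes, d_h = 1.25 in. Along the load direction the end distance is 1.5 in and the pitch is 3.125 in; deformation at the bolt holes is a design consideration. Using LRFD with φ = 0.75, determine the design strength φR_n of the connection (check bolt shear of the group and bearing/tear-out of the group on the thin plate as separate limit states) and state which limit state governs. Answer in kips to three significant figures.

367 kips (bearing governs)

Bolt shear: A_b = π·1.125²/4 = 0.994 in²; R_n = 84 × 0.994 × 10 × 1 = 835 kips → 0.75 × 835 = 626 kips.
Bearing (1.2 l_c t F_u ≤ 2.4 d t F_u): upper limit = 2.4·1.125·0.375·65 = 65.81 kips.
  Edge l_c = 1.5 − 1.25/2 = 0.875 → r_n = 25.59 kips; interior l_c = 3.125 − 1.25 = 1.875 → r_n = 54.84 kips.
  R_n,bearing = 2·25.59 + 8·54.84 = 489.9 kips → 0.75 × 489.9 = 367 kips.
Bearing governs: 367 kips.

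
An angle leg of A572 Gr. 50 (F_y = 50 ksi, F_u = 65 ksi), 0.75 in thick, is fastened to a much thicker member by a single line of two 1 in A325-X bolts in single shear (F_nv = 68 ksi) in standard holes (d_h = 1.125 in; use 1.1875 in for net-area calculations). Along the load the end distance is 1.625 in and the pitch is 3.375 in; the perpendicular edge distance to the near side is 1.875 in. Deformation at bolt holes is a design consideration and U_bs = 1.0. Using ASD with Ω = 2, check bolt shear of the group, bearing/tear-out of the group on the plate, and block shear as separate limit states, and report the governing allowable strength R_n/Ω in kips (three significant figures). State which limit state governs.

53.4 kips (bolt shear governs)

Bolt shear: A_b = π·1²/4 = 0.7854 in²; R_n = 68 × 0.7854 × 2 × 1 = 106.8 kips → 106.8 / 2 = 53.4 kips.
Bearing: edge l_c = 1.062, r_n = 62.16 kips; interior l_c = 2.25, r_n = 117 kips; R_n = 62.16 + 1·117 = 179.2 kips → 89.6 kips.
Block shear: A_gv = 3.75, A_nv = 2.414, A_nt = 0.9609 in²; R_n = min(0.6F_uA_nv, 0.6F_yA_gv) + U_bs·F_u·A_nt = 156.6 kips → 78.3 kips.
Bolt shear governs: 53.4 kips.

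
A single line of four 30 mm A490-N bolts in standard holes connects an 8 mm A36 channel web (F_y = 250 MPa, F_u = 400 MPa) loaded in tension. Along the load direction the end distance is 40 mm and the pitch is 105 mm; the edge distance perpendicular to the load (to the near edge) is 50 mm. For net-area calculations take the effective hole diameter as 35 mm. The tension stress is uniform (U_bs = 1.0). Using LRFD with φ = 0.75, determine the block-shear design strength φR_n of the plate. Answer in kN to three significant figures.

Shear plane L_v = 40 + 3·105 = 355 mm; A_gv = 355 × 8 = 2840 mm².
A_nv = (355 − 3.5·35) × 8 = 1860 mm².
A_nt = (50 − 0.5·35) × 8 = 260 mm².
0.6 F_u A_nv = 446.4 kN; 0.6 F_y A_gv = 426 kN → shear yielding governs the shear term.
R_n = 426 + 1.0 × 400 × 260 / 1000 = 530 kN.
Design strength φR_n = 0.75 × 530 = 398 kN.

398 kN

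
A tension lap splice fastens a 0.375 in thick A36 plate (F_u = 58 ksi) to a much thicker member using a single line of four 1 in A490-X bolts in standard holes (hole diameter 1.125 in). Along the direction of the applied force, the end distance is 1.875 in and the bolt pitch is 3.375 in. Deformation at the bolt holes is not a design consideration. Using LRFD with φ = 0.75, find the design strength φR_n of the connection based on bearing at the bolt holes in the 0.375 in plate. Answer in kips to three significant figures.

Per bolt r_n = 1.5 l_c t F_u ≤ 3.0 d t F_u; upper limit = 3.0 × 1 × 0.375 × 58 = 65.25 kips.
Edge bolt: l_c = 1.875 − 1.125/2 = 1.312 in → 1.5 × 1.312 × 0.375 × 58 = 42.82 → r_n = 42.82 kips.
Interior bolts: l_c = 3.375 − 1.125 = 2.25 in → 1.5 × 2.25 × 0.375 × 58 = 73.41 → r_n = 65.25 kips.
R_n = 1 × 42.82 + 3 × 65.25 = 238.6 kips.
Design strength φR_n = 0.75 × 238.6 = 179 kips.

179 kips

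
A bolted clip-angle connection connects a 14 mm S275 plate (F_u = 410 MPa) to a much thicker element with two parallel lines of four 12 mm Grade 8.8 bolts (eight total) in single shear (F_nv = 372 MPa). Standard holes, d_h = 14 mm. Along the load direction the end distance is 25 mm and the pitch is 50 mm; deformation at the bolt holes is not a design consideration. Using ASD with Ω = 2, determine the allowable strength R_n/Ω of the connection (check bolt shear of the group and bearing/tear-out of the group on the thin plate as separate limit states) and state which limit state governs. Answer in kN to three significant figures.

Bolt shear: A_b = π·12²/4 = 113.1 mm²; R_n = 372 × 113.1 × 8 × 1 / 1000 = 336.6 kN → 336.6 / 2 = 168 kN.
Bearing (1.5 l_c t F_u ≤ 3.0 d t F_u): upper limit = 3.0·12·14·410 / 1000 = 206.6 kN.
  Edge l_c = 25 − 14/2 = 18 → r_n = 155 kN; interior l_c = 50 − 14 = 36 → r_n = 206.6 kN.
  R_n,bearing = 2·155 + 6·206.6 = 1550 kN → 1550 / 2 = 775 kN.
Bolt shear governs: 168 kN.

168 kN (bolt shear governs)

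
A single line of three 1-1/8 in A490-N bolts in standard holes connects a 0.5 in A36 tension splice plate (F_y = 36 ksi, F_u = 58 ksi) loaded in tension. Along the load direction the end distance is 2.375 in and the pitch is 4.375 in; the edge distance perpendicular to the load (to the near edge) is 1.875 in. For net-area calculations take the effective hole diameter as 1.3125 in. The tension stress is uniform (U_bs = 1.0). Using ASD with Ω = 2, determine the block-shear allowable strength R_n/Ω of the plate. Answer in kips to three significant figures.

Shear plane L_v = 2.375 + 2·4.375 = 11.12 in; A_gv = 11.12 × 0.5 = 5.562 in².
A_nv = (11.12 − 2.5·1.3125) × 0.5 = 3.922 in².
A_nt = (1.875 − 0.5·1.3125) × 0.5 = 0.6094 in².
0.6 F_u A_nv = 136.5 kips; 0.6 F_y A_gv = 120.1 kips → shear yielding governs the shear term.
R_n = 120.1 + 1.0 × 58 × 0.6094 = 155.5 kips.
Allowable strength R_n/Ω = 155.5 / 2 = 77.7 kips.

77.7 kips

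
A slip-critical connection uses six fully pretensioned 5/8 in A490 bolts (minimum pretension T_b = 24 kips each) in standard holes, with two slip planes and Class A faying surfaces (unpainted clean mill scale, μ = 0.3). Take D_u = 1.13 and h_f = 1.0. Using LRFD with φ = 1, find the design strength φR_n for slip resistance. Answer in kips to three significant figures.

97.6 kips

R_n = μ · D_u · h_f · T_b · n_s · n_b = 0.3 × 1.13 × 1.0 × 24 × 2 × 6 = 97.63 kips.
Design strength φR_n = 1 × 97.63 = 97.6 kips.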